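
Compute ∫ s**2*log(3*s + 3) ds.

Use integration by parts with u = log(3*s + 3), dv = s**2 ds.
Then du = 3/(3*s + 3) ds and v = s**3/3.

s**3*log(3*s + 3)/3 - s**3/9 + s**2/6 - s/3 + log(s + 1)/3 + C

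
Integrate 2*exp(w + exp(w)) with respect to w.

2*exp(exp(w)) + C

Let u = exp(w), so du = (exp(w)) dw.
Rewriting, the integral becomes 2·∫ e^u du = 2·e^u.
Substituting back, u = exp(w).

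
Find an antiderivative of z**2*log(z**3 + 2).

Let u = z**3 + 2, so du = (3*z**2) dz.
The integral becomes (1/3)·∫ log(u) du; integrate by parts with u′=log(u), dv′=du.

z**3*log(z**3 + 2)/3 - z**3/3 + 2*log(z**3 + 2)/3 + C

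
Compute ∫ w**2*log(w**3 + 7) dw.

Let u = w**3 + 7, so du = (3*w**2) dw.
The integral becomes (1/3)·∫ log(u) du; integrate by parts with u′=log(u), dv′=du.

w**3*log(w**3 + 7)/3 - w**3/3 + 7*log(w**3 + 7)/3 + C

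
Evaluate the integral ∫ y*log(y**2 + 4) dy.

Let u = y**2 + 4, so du = (2*y) dy.
The integral becomes (1/2)·∫ log(u) du; integrate by parts with u′=log(u), dv′=du.

y**2*log(y**2 + 4)/2 - y**2/2 + 2*log(y**2 + 4) + C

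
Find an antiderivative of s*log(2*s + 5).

s**2*log(2*s + 5)/2 - s**2/4 + 5*s/4 - 25*log(2*s + 5)/8 + C

Use integration by parts with u = log(2*s + 5), dv = s ds.
Then du = 2/(2*s + 5) ds and v = s**2/2.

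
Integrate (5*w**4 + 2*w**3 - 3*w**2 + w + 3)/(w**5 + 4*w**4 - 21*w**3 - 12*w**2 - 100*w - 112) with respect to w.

Factor the denominator: (w - 4)*(w + 1)*(w + 7)*(w**2 + 4).
Partial-fraction decomposition: (3063*w - 3368)/(5300*(w**2 + 4)) + 5584/(1749*(w + 7)) - 1/(75*(w + 1)) + 1367/(1100*(w - 4)).
Integrate each term; A/(w−a) gives A·log|w−a|; the (Bw+D)/(w²+p²) term gives a log and an atan.

1367*log(w - 4)/1100 - log(w + 1)/75 + 5584*log(w + 7)/1749 + 3063*log(w**2 + 4)/10600 - 421*atan(w/2)/1325 + C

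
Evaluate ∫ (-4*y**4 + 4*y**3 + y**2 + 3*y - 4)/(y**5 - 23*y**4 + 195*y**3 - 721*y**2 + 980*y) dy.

-log(y)/245 + 10810*log(y - 7)/147 - 491*log(y - 5)/5 + 62*log(y - 4)/3 + 1361/(7*y - 49) + C

Factor the denominator: y*(y - 7)**2*(y - 5)*(y - 4).
Partial-fraction decomposition: 62/(3*(y - 4)) - 491/(5*(y - 5)) + 10810/(147*(y - 7)) - 1361/(7*(y - 7)**2) - 1/(245*y).
Integrate each term; A/(y−a) gives A·log|y−a|; A/(y−a)² gives −A/(y−a).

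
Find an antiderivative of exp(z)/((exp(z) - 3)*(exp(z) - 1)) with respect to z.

Let u = e^z, du = e^z dz.
The integral becomes ∫ du/((u-1)(u-3)); decompose into partial fractions.

log(exp(z) - 3)/2 - log(exp(z) - 1)/2 + C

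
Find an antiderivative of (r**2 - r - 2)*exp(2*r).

Use integration by parts with u = r**2 - r - 2, dv = exp(2*r) dr, so v = exp(2*r)/2.
Apply parts 2 times (tabular method): alternate signs, differentiate u down to 0, integrate dv up.

(r**2 - 2*r - 1)*exp(2*r)/2 + C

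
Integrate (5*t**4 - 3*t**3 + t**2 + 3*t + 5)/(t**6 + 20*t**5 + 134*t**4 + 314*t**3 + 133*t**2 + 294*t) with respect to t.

5*log(t)/294 - 7151*log(t + 6)/222 + 1974083*log(t + 7)/61250 - 1629*log(t**2 + 1)/92500 + 114*atan(t)/23125 - 13067/(350*t + 2450) + C

Factor the denominator: t*(t + 6)*(t + 7)**2*(t**2 + 1).
Partial-fraction decomposition: -3*(543*t - 76)/(46250*(t**2 + 1)) + 1974083/(61250*(t + 7)) + 13067/(350*(t + 7)**2) - 7151/(222*(t + 6)) + 5/(294*t).
Integrate each term; A/(t−a) gives A·log|t−a|; the (Bt+D)/(t²+p²) term gives a log and an atan.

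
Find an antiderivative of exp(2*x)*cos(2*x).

Let I denote the integral. Integrate by parts with u = cos(2*x), dv = exp(2*x) dx, so v = exp(2*x)/2: I = exp(2*x)*cos(2*x)/2 + ∫ exp(2*x)*sin(2*x) dx.
Apply parts again with u = sin(2*x), dv = exp(2*x) dx: ∫ exp(2*x)*sin(2*x) dx = exp(2*x)*sin(2*x)/2 − I. Substituting back brings back I: I = exp(2*x)*sin(2*x)/2 + exp(2*x)*cos(2*x)/2 − I.
Solving for I: (1 + 1)·I equals the remaining terms, so I = (1/2)·(exp(2*x)*sin(2*x)/2 + exp(2*x)*cos(2*x)/2).

exp(2*x)*sin(2*x)/4 + exp(2*x)*cos(2*x)/4 + C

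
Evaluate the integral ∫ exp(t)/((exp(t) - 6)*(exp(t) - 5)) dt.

log(exp(t) - 6) - log(exp(t) - 5) + C

Let u = e^t, du = e^t dt.
The integral becomes ∫ du/((u-6)(u-5)); decompose into partial fractions.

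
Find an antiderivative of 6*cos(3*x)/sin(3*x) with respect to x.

2*log(sin(3*x)) + C

Let u = sin(3*x), so du = (3*cos(3*x)) dx.
Rewriting, the integral becomes 2·∫ 1/u du = 2·log(u).
Substituting back, u = sin(3*x).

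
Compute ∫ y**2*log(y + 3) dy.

y**3*log(y + 3)/3 - y**3/9 + y**2/2 - 3*y + 9*log(y + 3) + C

Use integration by parts with u = log(y + 3), dv = y**2 dy.
Then du = 1/(y + 3) dy and v = y**3/3.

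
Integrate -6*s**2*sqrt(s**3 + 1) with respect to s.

Let u = s**3 + 1, so du = (3*s**2) ds.
Rewriting, the integral becomes -2·∫ √u du = -2·(2/3)u^(3/2).
Substituting back, u = s**3 + 1.

-4*(s**3 + 1)**(3/2)/3 + C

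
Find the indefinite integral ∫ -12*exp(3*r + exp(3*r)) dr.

Let u = exp(3*r), so du = (3*exp(3*r)) dr.
Rewriting, the integral becomes -4·∫ e^u du = -4·e^u.
Substituting back, u = exp(3*r).

-4*exp(exp(3*r)) + C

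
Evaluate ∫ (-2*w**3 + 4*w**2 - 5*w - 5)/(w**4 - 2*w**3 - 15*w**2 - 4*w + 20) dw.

Factor the denominator: (w - 5)*(w - 1)*(w + 2)**2.
Partial-fraction decomposition: -575/(441*(w + 2)) + 37/(21*(w + 2)**2) + 2/(9*(w - 1)) - 45/(49*(w - 5)).
Integrate each term; A/(w−a) gives A·log|w−a|; A/(w−a)² gives −A/(w−a).

-45*log(w - 5)/49 + 2*log(w - 1)/9 - 575*log(w + 2)/441 - 37/(21*w + 42) + C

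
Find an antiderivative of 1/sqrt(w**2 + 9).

Substitute w = 3·tan(θ), so dw = 3·sec(θ)^2 dθ and the radical becomes sqrt(w**2 + 9) = 3·sec(θ) by the Pythagorean identity.
Integrate the resulting trig expression in θ, then back-substitute tan(θ) = w/3, sec(θ) = sqrt(w**2 + 9)/3 (absorbing any constant into C).

log(w + sqrt(w**2 + 9)) + C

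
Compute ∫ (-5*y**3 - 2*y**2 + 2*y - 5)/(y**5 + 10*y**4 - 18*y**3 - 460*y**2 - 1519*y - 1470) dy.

Factor the denominator: (y - 7)*(y + 2)*(y + 3)*(y + 5)*(y + 7).
Partial-fraction decomposition: 799/(280*(y + 7)) - 35/(9*(y + 5)) + 53/(40*(y + 3)) - 23/(135*(y + 2)) - 451/(3780*(y - 7)).
Integrate each term: A/(y−a) contributes A·log|y−a|.

-451*log(y - 7)/3780 - 23*log(y + 2)/135 + 53*log(y + 3)/40 - 35*log(y + 5)/9 + 799*log(y + 7)/280 + C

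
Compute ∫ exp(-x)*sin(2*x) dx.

-exp(-x)*sin(2*x)/5 - 2*exp(-x)*cos(2*x)/5 + C

Let I denote the integral. Integrate by parts with u = sin(2*x), dv = exp(-x) dx, so v = -exp(-x): I = -exp(-x)*sin(2*x) + 2·∫ exp(-x)*cos(2*x) dx.
Apply parts again with u = cos(2*x), dv = exp(-x) dx: ∫ exp(-x)*cos(2*x) dx = -exp(-x)*cos(2*x) − 2·I. Substituting back brings back I: I = -exp(-x)*sin(2*x) - 2*exp(-x)*cos(2*x) − 4·I.
Solving for I: (1 + 4)·I equals the remaining terms, so I = (1/5)·(-exp(-x)*sin(2*x) - 2*exp(-x)*cos(2*x)).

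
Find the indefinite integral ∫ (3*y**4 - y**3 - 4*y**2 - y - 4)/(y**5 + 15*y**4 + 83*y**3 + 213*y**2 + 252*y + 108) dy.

Factor the denominator: (y + 1)*(y + 2)*(y + 3)**2*(y + 6).
Partial-fraction decomposition: 1981/(90*(y + 6)) - 337/(36*(y + 3)) + 233/(6*(y + 3)**2) - 19/(2*(y + 2)) - 3/(20*(y + 1)).
Integrate each term; A/(y−a) gives A·log|y−a|; A/(y−a)² gives −A/(y−a).

-3*log(y + 1)/20 - 19*log(y + 2)/2 - 337*log(y + 3)/36 + 1981*log(y + 6)/90 - 233/(6*y + 18) + C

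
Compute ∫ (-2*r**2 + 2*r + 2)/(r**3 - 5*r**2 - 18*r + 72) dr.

Factor the denominator: (r - 6)*(r - 3)*(r + 4).
Partial-fraction decomposition: -19/(35*(r + 4)) + 10/(21*(r - 3)) - 29/(15*(r - 6)).
Integrate each term: A/(r−a) contributes A·log|r−a|.

-29*log(r - 6)/15 + 10*log(r - 3)/21 - 19*log(r + 4)/35 + C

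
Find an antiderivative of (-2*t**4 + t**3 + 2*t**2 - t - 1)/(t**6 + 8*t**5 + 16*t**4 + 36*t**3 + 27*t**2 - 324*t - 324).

-19*log(t - 2)/1560 + log(t + 1)/300 - 169*log(t + 3)/540 + 2731*log(t + 6)/5400 - 269*log(t**2 + 9)/2925 + 721*atan(t/3)/17550 + C

Factor the denominator: (t - 2)*(t + 1)*(t + 3)*(t + 6)*(t**2 + 9).
Partial-fraction decomposition: -(1076*t - 721)/(5850*(t**2 + 9)) + 2731/(5400*(t + 6)) - 169/(540*(t + 3)) + 1/(300*(t + 1)) - 19/(1560*(t - 2)).
Integrate each term; A/(t−a) gives A·log|t−a|; the (Bt+D)/(t²+p²) term gives a log and an atan.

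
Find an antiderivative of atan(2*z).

z*atan(2*z) - log(4*z**2 + 1)/4 + C

Use integration by parts with u = arctan(2*z), dv = dz.
Then du = 2/(4*z**2 + 1) dz.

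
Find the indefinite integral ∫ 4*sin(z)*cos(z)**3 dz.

-cos(z)**4 + C

Let u = cos(z), so du = (-sin(z)) dz.
Rewriting, the integral becomes -4·∫ u^3 du = -4·u^4/4.
Substituting back, u = cos(z).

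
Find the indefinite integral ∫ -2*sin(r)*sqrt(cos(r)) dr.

4*cos(r)**(3/2)/3 + C

Let u = cos(r), so du = (-sin(r)) dr.
Rewriting, the integral becomes 2·∫ √u du = 2·(2/3)u^(3/2).
Substituting back, u = cos(r).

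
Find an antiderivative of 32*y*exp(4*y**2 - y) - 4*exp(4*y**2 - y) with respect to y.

Let u = 4*y**2 - y, so du = (8*y - 1) dy.
Rewriting, the integral becomes 4·∫ e^u du = 4·e^u.
Substituting back, u = 4*y**2 - y.

4*exp(4*y**2 - y) + C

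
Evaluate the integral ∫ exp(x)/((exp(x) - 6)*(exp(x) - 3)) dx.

log(exp(x) - 6)/3 - log(exp(x) - 3)/3 + C

Let u = e^x, du = e^x dx.
The integral becomes ∫ du/((u-6)(u-3)); decompose into partial fractions.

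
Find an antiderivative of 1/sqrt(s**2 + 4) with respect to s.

Substitute s = 2·tan(θ), so ds = 2·sec(θ)^2 dθ and the radical becomes sqrt(s**2 + 4) = 2·sec(θ) by the Pythagorean identity.
Integrate the resulting trig expression in θ, then back-substitute tan(θ) = s/2, sec(θ) = sqrt(s**2 + 4)/2 (absorbing any constant into C).

log(s + sqrt(s**2 + 4)) + C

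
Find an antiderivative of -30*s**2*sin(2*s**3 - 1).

Let u = 2*s**3 - 1, so du = (6*s**2) ds.
Rewriting, the integral becomes -5·∫ sin(u) du = -5·-cos(u).
Substituting back, u = 2*s**3 - 1.

5*cos(2*s**3 - 1) + C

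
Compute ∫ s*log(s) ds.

s**2*log(s)/2 - s**2/4 + C

Use integration by parts with u = log(s), dv = s ds.
Then du = 1/s ds and v = s**2/2.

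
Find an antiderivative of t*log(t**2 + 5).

t**2*log(t**2 + 5)/2 - t**2/2 + 5*log(t**2 + 5)/2 + C

Let u = t**2 + 5, so du = (2*t) dt.
The integral becomes (1/2)·∫ log(u) du; integrate by parts with u′=log(u), dv′=du.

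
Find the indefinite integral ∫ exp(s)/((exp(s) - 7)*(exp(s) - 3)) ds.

Let u = e^s, du = e^s ds.
The integral becomes ∫ du/((u-7)(u-3)); decompose into partial fractions.

log(exp(s) - 7)/4 - log(exp(s) - 3)/4 + C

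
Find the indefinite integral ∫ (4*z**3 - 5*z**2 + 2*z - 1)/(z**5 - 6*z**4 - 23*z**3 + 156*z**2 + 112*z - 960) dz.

Factor the denominator: (z - 5)*(z - 4)**2*(z + 3)*(z + 4).
Partial-fraction decomposition: -115/(192*(z + 4)) + 20/(49*(z + 3)) - 16127/(3136*(z - 4)) - 183/(56*(z - 4)**2) + 16/(3*(z - 5)).
Integrate each term; A/(z−a) gives A·log|z−a|; A/(z−a)² gives −A/(z−a).

16*log(z - 5)/3 - 16127*log(z - 4)/3136 + 20*log(z + 3)/49 - 115*log(z + 4)/192 + 183/(56*z - 224) + C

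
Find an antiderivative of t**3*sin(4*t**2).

-t**2*cos(4*t**2)/8 + sin(4*t**2)/32 + C

Let u = t², du = 2t dt; rewrite as (1/2)∫ u^1·sin(4u) du.
Now integrate by parts 1 time.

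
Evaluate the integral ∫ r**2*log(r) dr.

Use integration by parts with u = log(r), dv = r**2 dr.
Then du = 1/r dr and v = r**3/3.

r**3*log(r)/3 - r**3/9 + C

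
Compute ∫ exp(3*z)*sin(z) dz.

3*exp(3*z)*sin(z)/10 - exp(3*z)*cos(z)/10 + C

Let I denote the integral. Integrate by parts with u = sin(z), dv = exp(3*z) dz, so v = exp(3*z)/3: I = exp(3*z)*sin(z)/3 − (1/3)·∫ exp(3*z)*cos(z) dz.
Apply parts again with u = cos(z), dv = exp(3*z) dz: ∫ exp(3*z)*cos(z) dz = exp(3*z)*cos(z)/3 + (1/3)·I. Substituting back brings back I: I = exp(3*z)*sin(z)/3 - exp(3*z)*cos(z)/9 − (1/9)·I.
Solving for I: (1 + 1/9)·I equals the remaining terms, so I = (9/10)·(exp(3*z)*sin(z)/3 - exp(3*z)*cos(z)/9).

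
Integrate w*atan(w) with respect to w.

Use integration by parts with u = arctan(w), dv = w dw.
Then du = 1/(w**2 + 1) dw.

w**2*atan(w)/2 - w/2 + atan(w)/2 + C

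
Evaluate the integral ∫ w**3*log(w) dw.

Use integration by parts with u = log(w), dv = w**3 dw.
Then du = 1/w dw and v = w**4/4.

w**4*log(w)/4 - w**4/16 + C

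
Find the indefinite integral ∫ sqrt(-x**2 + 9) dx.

Substitute x = 3·sin(θ), so dx = 3·cos(θ) dθ and the radical becomes sqrt(-x**2 + 9) = 3·cos(θ) by the Pythagorean identity.
Integrate the resulting trig expression in θ, then back-substitute θ = asin(x/3), sin(θ) = x/3, cos(θ) = sqrt(-x**2 + 9)/3 (absorbing any constant into C).

x*sqrt(-x**2 + 9)/2 + 9*asin(x/3)/2 + C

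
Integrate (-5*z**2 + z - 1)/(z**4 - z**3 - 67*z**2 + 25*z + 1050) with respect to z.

-239*log(z - 7)/312 + 11*log(z - 5)/20 - 131*log(z + 5)/120 + 17*log(z + 6)/13 + C

Factor the denominator: (z - 7)*(z - 5)*(z + 5)*(z + 6).
Partial-fraction decomposition: 17/(13*(z + 6)) - 131/(120*(z + 5)) + 11/(20*(z - 5)) - 239/(312*(z - 7)).
Integrate each term: A/(z−a) contributes A·log|z−a|.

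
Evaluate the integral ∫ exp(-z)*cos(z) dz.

Let I denote the integral. Integrate by parts with u = cos(z), dv = exp(-z) dz, so v = -exp(-z): I = -exp(-z)*cos(z) − ∫ exp(-z)*sin(z) dz.
Apply parts again with u = sin(z), dv = exp(-z) dz: ∫ exp(-z)*sin(z) dz = -exp(-z)*sin(z) + I. Substituting back brings back I: I = exp(-z)*sin(z) - exp(-z)*cos(z) − I.
Solving for I: (1 + 1)·I equals the remaining terms, so I = (1/2)·(exp(-z)*sin(z) - exp(-z)*cos(z)).

exp(-z)*sin(z)/2 - exp(-z)*cos(z)/2 + C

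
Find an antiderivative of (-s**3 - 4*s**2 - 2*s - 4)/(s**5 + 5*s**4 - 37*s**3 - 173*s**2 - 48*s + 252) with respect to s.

Factor the denominator: (s - 6)*(s - 1)*(s + 2)*(s + 3)*(s + 7).
Partial-fraction decomposition: 157/(2080*(s + 7)) + 7/(144*(s + 3)) - 1/(15*(s + 2)) + 11/(480*(s - 1)) - 47/(585*(s - 6)).
Integrate each term: A/(s−a) contributes A·log|s−a|.

-47*log(s - 6)/585 + 11*log(s - 1)/480 - log(s + 2)/15 + 7*log(s + 3)/144 + 157*log(s + 7)/2080 + C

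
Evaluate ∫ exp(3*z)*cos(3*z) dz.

exp(3*z)*sin(3*z)/6 + exp(3*z)*cos(3*z)/6 + C

Let I denote the integral. Integrate by parts with u = cos(3*z), dv = exp(3*z) dz, so v = exp(3*z)/3: I = exp(3*z)*cos(3*z)/3 + ∫ exp(3*z)*sin(3*z) dz.
Apply parts again with u = sin(3*z), dv = exp(3*z) dz: ∫ exp(3*z)*sin(3*z) dz = exp(3*z)*sin(3*z)/3 − I. Substituting back brings back I: I = exp(3*z)*sin(3*z)/3 + exp(3*z)*cos(3*z)/3 − I.
Solving for I: (1 + 1)·I equals the remaining terms, so I = (1/2)·(exp(3*z)*sin(3*z)/3 + exp(3*z)*cos(3*z)/3).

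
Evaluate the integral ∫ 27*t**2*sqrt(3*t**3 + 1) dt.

Let u = 3*t**3 + 1, so du = (9*t**2) dt.
Rewriting, the integral becomes 3·∫ √u du = 3·(2/3)u^(3/2).
Substituting back, u = 3*t**3 + 1.

2*(3*t**3 + 1)**(3/2) + C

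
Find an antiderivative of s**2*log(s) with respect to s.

s**3*log(s)/3 - s**3/9 + C

Use integration by parts with u = log(s), dv = s**2 ds.
Then du = 1/s ds and v = s**3/3.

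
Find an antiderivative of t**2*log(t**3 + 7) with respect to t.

Let u = t**3 + 7, so du = (3*t**2) dt.
The integral becomes (1/3)·∫ log(u) du; integrate by parts with u′=log(u), dv′=du.

t**3*log(t**3 + 7)/3 - t**3/3 + 7*log(t**3 + 7)/3 + C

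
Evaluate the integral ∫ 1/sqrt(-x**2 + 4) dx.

asin(x/2) + C

Substitute x = 2·sin(θ), so dx = 2·cos(θ) dθ and the radical becomes sqrt(-x**2 + 4) = 2·cos(θ) by the Pythagorean identity.
Integrate the resulting trig expression in θ, then back-substitute θ = asin(x/2), sin(θ) = x/2, cos(θ) = sqrt(-x**2 + 4)/2 (absorbing any constant into C).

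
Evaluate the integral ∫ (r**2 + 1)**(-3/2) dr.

Substitute r = tan(θ), so dr = sec(θ)^2 dθ and the radical becomes sqrt(r**2 + 1) = sec(θ) by the Pythagorean identity.
Integrate the resulting trig expression in θ, then back-substitute tan(θ) = r, sec(θ) = sqrt(r**2 + 1) (absorbing any constant into C).

r/sqrt(r**2 + 1) + C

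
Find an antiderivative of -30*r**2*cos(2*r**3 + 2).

-5*sin(2*r**3 + 2) + C

Let u = 2*r**3 + 2, so du = (6*r**2) dr.
Rewriting, the integral becomes -5·∫ cos(u) du = -5·sin(u).
Substituting back, u = 2*r**3 + 2.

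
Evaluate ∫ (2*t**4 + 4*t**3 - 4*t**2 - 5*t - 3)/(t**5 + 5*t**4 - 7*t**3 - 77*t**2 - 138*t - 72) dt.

Factor the denominator: (t - 4)*(t + 1)*(t + 2)*(t + 3)**2.
Partial-fraction decomposition: 139/(49*(t + 3)) - 15/(7*(t + 3)**2) - 3/(2*(t + 2)) + 1/(5*(t + 1)) + 227/(490*(t - 4)).
Integrate each term; A/(t−a) gives A·log|t−a|; A/(t−a)² gives −A/(t−a).

227*log(t - 4)/490 + log(t + 1)/5 - 3*log(t + 2)/2 + 139*log(t + 3)/49 + 15/(7*t + 21) + C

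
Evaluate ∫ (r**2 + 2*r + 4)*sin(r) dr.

-r**2*cos(r) + 2*r*sin(r) - 2*r*cos(r) + 2*sin(r) - 2*cos(r) + C

Use integration by parts with u = r**2 + 2*r + 4, dv = sin(r) dr, so v = -cos(r).
Apply parts 2 times (tabular method): alternate signs, differentiate u down to 0, integrate dv up.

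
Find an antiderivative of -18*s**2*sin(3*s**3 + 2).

Let u = 3*s**3 + 2, so du = (9*s**2) ds.
Rewriting, the integral becomes -2·∫ sin(u) du = -2·-cos(u).
Substituting back, u = 3*s**3 + 2.

2*cos(3*s**3 + 2) + C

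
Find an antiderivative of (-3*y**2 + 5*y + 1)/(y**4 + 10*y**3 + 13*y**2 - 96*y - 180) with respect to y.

Factor the denominator: (y - 3)*(y + 2)*(y + 5)*(y + 6).
Partial-fraction decomposition: 137/(36*(y + 6)) - 33/(8*(y + 5)) + 7/(20*(y + 2)) - 11/(360*(y - 3)).
Integrate each term: A/(y−a) contributes A·log|y−a|.

-11*log(y - 3)/360 + 7*log(y + 2)/20 - 33*log(y + 5)/8 + 137*log(y + 6)/36 + C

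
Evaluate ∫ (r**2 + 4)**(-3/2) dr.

r/(4*sqrt(r**2 + 4)) + C

Substitute r = 2·tan(θ), so dr = 2·sec(θ)^2 dθ and the radical becomes sqrt(r**2 + 4) = 2·sec(θ) by the Pythagorean identity.
Integrate the resulting trig expression in θ, then back-substitute tan(θ) = r/2, sec(θ) = sqrt(r**2 + 4)/2 (absorbing any constant into C).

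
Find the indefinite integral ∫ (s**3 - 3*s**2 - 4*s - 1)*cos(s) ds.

Use integration by parts with u = s**3 - 3*s**2 - 4*s - 1, dv = cos(s) ds, so v = sin(s).
Apply parts 3 times (tabular method): alternate signs, differentiate u down to 0, integrate dv up.

s**3*sin(s) - 3*s**2*sin(s) + 3*s**2*cos(s) - 10*s*sin(s) - 6*s*cos(s) + 5*sin(s) - 10*cos(s) + C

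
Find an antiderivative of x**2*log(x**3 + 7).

x**3*log(x**3 + 7)/3 - x**3/3 + 7*log(x**3 + 7)/3 + C

Let u = x**3 + 7, so du = (3*x**2) dx.
The integral becomes (1/3)·∫ log(u) du; integrate by parts with u′=log(u), dv′=du.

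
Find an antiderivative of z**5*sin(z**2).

Let u = z², du = 2z dz; rewrite as (1/2)∫ u^2·sin(1u) du.
Now integrate by parts 2 times.

-z**4*cos(z**2)/2 + z**2*sin(z**2) + cos(z**2) + C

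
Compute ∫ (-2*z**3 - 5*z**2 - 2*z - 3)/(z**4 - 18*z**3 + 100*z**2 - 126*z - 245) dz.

Factor the denominator: (z - 7)**2*(z - 5)*(z + 1).
Partial-fraction decomposition: 1/(96*(z + 1)) - 97/(6*(z - 5)) + 453/(32*(z - 7)) - 237/(4*(z - 7)**2).
Integrate each term; A/(z−a) gives A·log|z−a|; A/(z−a)² gives −A/(z−a).

453*log(z - 7)/32 - 97*log(z - 5)/6 + log(z + 1)/96 + 237/(4*z - 28) + C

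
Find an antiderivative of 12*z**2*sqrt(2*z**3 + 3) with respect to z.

Let u = 2*z**3 + 3, so du = (6*z**2) dz.
Rewriting, the integral becomes 2·∫ √u du = 2·(2/3)u^(3/2).
Substituting back, u = 2*z**3 + 3.

4*(2*z**3 + 3)**(3/2)/3 + C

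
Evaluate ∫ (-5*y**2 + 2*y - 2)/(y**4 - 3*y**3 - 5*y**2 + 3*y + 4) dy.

Factor the denominator: (y - 4)*(y - 1)*(y + 1)**2.
Partial-fraction decomposition: 57/(100*(y + 1)) - 9/(10*(y + 1)**2) + 5/(12*(y - 1)) - 74/(75*(y - 4)).
Integrate each term; A/(y−a) gives A·log|y−a|; A/(y−a)² gives −A/(y−a).

-74*log(y - 4)/75 + 5*log(y - 1)/12 + 57*log(y + 1)/100 + 9/(10*y + 10) + C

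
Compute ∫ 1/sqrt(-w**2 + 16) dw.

Substitute w = 4·sin(θ), so dw = 4·cos(θ) dθ and the radical becomes sqrt(-w**2 + 16) = 4·cos(θ) by the Pythagorean identity.
Integrate the resulting trig expression in θ, then back-substitute θ = asin(w/4), sin(θ) = w/4, cos(θ) = sqrt(-w**2 + 16)/4 (absorbing any constant into C).

asin(w/4) + C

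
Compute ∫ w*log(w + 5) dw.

Use integration by parts with u = log(w + 5), dv = w dw.
Then du = 1/(w + 5) dw and v = w**2/2.

w**2*log(w + 5)/2 - w**2/4 + 5*w/2 - 25*log(w + 5)/2 + C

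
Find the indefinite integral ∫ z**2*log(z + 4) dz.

z**3*log(z + 4)/3 - z**3/9 + 2*z**2/3 - 16*z/3 + 64*log(z + 4)/3 + C

Use integration by parts with u = log(z + 4), dv = z**2 dz.
Then du = 1/(z + 4) dz and v = z**3/3.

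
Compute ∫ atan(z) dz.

Use integration by parts with u = arctan(z), dv = dz.
Then du = 1/(z**2 + 1) dz.

z*atan(z) - log(z**2 + 1)/2 + C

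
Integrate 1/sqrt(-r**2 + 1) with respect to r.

asin(r) + C

Substitute r = sin(θ), so dr = cos(θ) dθ and the radical becomes sqrt(-r**2 + 1) = cos(θ) by the Pythagorean identity.
Integrate the resulting trig expression in θ, then back-substitute θ = asin(r), sin(θ) = r, cos(θ) = sqrt(-r**2 + 1) (absorbing any constant into C).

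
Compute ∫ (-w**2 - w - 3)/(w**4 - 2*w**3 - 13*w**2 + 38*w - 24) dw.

Factor the denominator: (w - 3)*(w - 2)*(w - 1)*(w + 4).
Partial-fraction decomposition: 1/(14*(w + 4)) - 1/(2*(w - 1)) + 3/(2*(w - 2)) - 15/(14*(w - 3)).
Integrate each term: A/(w−a) contributes A·log|w−a|.

-15*log(w - 3)/14 + 3*log(w - 2)/2 - log(w - 1)/2 + log(w + 4)/14 + C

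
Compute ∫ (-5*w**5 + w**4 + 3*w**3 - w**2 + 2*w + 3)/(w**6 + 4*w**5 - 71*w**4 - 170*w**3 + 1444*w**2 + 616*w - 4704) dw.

-36957*log(w - 6)/10816 + 1559*log(w - 4)/968 - 13*log(w - 2)/288 - 49*log(w + 2)/1600 - 14345494*log(w + 7)/4601025 - 9483/(715*w + 5005) + C

Factor the denominator: (w - 6)*(w - 4)*(w - 2)*(w + 2)*(w + 7)**2.
Partial-fraction decomposition: -14345494/(4601025*(w + 7)) + 9483/(715*(w + 7)**2) - 49/(1600*(w + 2)) - 13/(288*(w - 2)) + 1559/(968*(w - 4)) - 36957/(10816*(w - 6)).
Integrate each term; A/(w−a) gives A·log|w−a|; A/(w−a)² gives −A/(w−a).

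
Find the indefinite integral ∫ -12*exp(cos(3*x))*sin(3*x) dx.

Let u = cos(3*x), so du = (-3*sin(3*x)) dx.
Rewriting, the integral becomes 4·∫ e^u du = 4·e^u.
Substituting back, u = cos(3*x).

4*exp(cos(3*x)) + C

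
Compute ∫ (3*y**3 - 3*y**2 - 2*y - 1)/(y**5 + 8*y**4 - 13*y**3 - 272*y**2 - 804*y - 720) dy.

527*log(y - 6)/7920 + 11*log(y + 2)/16 - 103*log(y + 3)/18 + 233*log(y + 4)/20 - 147*log(y + 5)/22 + C

Factor the denominator: (y - 6)*(y + 2)*(y + 3)*(y + 4)*(y + 5).
Partial-fraction decomposition: -147/(22*(y + 5)) + 233/(20*(y + 4)) - 103/(18*(y + 3)) + 11/(16*(y + 2)) + 527/(7920*(y - 6)).
Integrate each term: A/(y−a) contributes A·log|y−a|.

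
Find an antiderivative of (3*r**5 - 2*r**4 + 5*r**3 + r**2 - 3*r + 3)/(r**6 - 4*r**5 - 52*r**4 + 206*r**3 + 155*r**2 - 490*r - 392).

Factor the denominator: (r - 7)*(r - 4)*(r - 2)*(r + 1)**2*(r + 7).
Partial-fraction decomposition: 18955/(16632*(r + 7)) - 1261/(28800*(r + 1)) + 1/(240*(r + 1)**2) + 7/(54*(r - 2)) - 2887/(1650*(r - 4)) + 9473/(2688*(r - 7)).
Integrate each term; A/(r−a) gives A·log|r−a|; A/(r−a)² gives −A/(r−a).

9473*log(r - 7)/2688 - 2887*log(r - 4)/1650 + 7*log(r - 2)/54 - 1261*log(r + 1)/28800 + 18955*log(r + 7)/16632 - 1/(240*r + 240) + C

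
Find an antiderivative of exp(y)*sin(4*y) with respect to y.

Let I denote the integral. Integrate by parts with u = sin(4*y), dv = exp(y) dy, so v = exp(y): I = exp(y)*sin(4*y) − 4·∫ exp(y)*cos(4*y) dy.
Apply parts again with u = cos(4*y), dv = exp(y) dy: ∫ exp(y)*cos(4*y) dy = exp(y)*cos(4*y) + 4·I. Substituting back brings back I: I = exp(y)*sin(4*y) - 4*exp(y)*cos(4*y) − 16·I.
Solving for I: (1 + 16)·I equals the remaining terms, so I = (1/17)·(exp(y)*sin(4*y) - 4*exp(y)*cos(4*y)).

exp(y)*sin(4*y)/17 - 4*exp(y)*cos(4*y)/17 + C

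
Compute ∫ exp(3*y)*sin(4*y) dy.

3*exp(3*y)*sin(4*y)/25 - 4*exp(3*y)*cos(4*y)/25 + C

Let I denote the integral. Integrate by parts with u = sin(4*y), dv = exp(3*y) dy, so v = exp(3*y)/3: I = exp(3*y)*sin(4*y)/3 − (4/3)·∫ exp(3*y)*cos(4*y) dy.
Apply parts again with u = cos(4*y), dv = exp(3*y) dy: ∫ exp(3*y)*cos(4*y) dy = exp(3*y)*cos(4*y)/3 + (4/3)·I. Substituting back brings back I: I = exp(3*y)*sin(4*y)/3 - 4*exp(3*y)*cos(4*y)/9 − (16/9)·I.
Solving for I: (1 + 16/9)·I equals the remaining terms, so I = (9/25)·(exp(3*y)*sin(4*y)/3 - 4*exp(3*y)*cos(4*y)/9).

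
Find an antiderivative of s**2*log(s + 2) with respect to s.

s**3*log(s + 2)/3 - s**3/9 + s**2/3 - 4*s/3 + 8*log(s + 2)/3 + C

Use integration by parts with u = log(s + 2), dv = s**2 ds.
Then du = 1/(s + 2) ds and v = s**3/3.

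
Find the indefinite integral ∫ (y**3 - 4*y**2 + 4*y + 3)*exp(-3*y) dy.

Use integration by parts with u = y**3 - 4*y**2 + 4*y + 3, dv = exp(-3*y) dy, so v = -exp(-3*y)/3.
Apply parts 3 times (tabular method): alternate signs, differentiate u down to 0, integrate dv up.

(-3*y**3 + 9*y**2 - 6*y - 11)*exp(-3*y)/9 + C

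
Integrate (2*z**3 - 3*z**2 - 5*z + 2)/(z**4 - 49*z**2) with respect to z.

Factor the denominator: z**2*(z - 7)*(z + 7).
Partial-fraction decomposition: 398/(343*(z + 7)) + 253/(343*(z - 7)) + 5/(49*z) - 2/(49*z**2).
Integrate each term; A/(z−a) gives A·log|z−a|; A/(z−a)² gives −A/(z−a).

5*log(z)/49 + 253*log(z - 7)/343 + 398*log(z + 7)/343 + 2/(49*z) + C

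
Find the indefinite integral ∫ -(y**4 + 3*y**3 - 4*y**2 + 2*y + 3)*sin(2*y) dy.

y**4*cos(2*y)/2 - y**3*sin(2*y) + 3*y**3*cos(2*y)/2 - 9*y**2*sin(2*y)/4 - 7*y**2*cos(2*y)/2 + 7*y*sin(2*y)/2 - 5*y*cos(2*y)/4 + 5*sin(2*y)/8 + 13*cos(2*y)/4 + C

Use integration by parts with u = y**4 + 3*y**3 - 4*y**2 + 2*y + 3, dv = -sin(2*y) dy, so v = cos(2*y)/2.
Apply parts 4 times (tabular method): alternate signs, differentiate u down to 0, integrate dv up.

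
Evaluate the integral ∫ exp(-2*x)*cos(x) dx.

Let I denote the integral. Integrate by parts with u = cos(x), dv = exp(-2*x) dx, so v = -exp(-2*x)/2: I = -exp(-2*x)*cos(x)/2 − (1/2)·∫ exp(-2*x)*sin(x) dx.
Apply parts again with u = sin(x), dv = exp(-2*x) dx: ∫ exp(-2*x)*sin(x) dx = -exp(-2*x)*sin(x)/2 + (1/2)·I. Substituting back brings back I: I = exp(-2*x)*sin(x)/4 - exp(-2*x)*cos(x)/2 − (1/4)·I.
Solving for I: (1 + 1/4)·I equals the remaining terms, so I = (4/5)·(exp(-2*x)*sin(x)/4 - exp(-2*x)*cos(x)/2).

exp(-2*x)*sin(x)/5 - 2*exp(-2*x)*cos(x)/5 + C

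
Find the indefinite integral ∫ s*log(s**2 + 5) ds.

Let u = s**2 + 5, so du = (2*s) ds.
The integral becomes (1/2)·∫ log(u) du; integrate by parts with u′=log(u), dv′=du.

s**2*log(s**2 + 5)/2 - s**2/2 + 5*log(s**2 + 5)/2 + C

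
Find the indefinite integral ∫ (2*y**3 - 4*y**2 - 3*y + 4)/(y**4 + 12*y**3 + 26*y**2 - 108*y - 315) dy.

Factor the denominator: (y - 3)*(y + 3)*(y + 5)*(y + 7).
Partial-fraction decomposition: 857/(80*(y + 7)) - 331/(32*(y + 5)) + 77/(48*(y + 3)) + 13/(480*(y - 3)).
Integrate each term: A/(y−a) contributes A·log|y−a|.

13*log(y - 3)/480 + 77*log(y + 3)/48 - 331*log(y + 5)/32 + 857*log(y + 7)/80 + C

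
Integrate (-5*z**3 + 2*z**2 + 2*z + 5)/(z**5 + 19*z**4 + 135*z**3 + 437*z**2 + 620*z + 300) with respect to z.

Factor the denominator: (z + 1)*(z + 2)*(z + 5)**2*(z + 6).
Partial-fraction decomposition: 229/(4*(z + 6)) - 4033/(72*(z + 5)) + 335/(6*(z + 5)**2) - 49/(36*(z + 2)) + 1/(8*(z + 1)).
Integrate each term; A/(z−a) gives A·log|z−a|; A/(z−a)² gives −A/(z−a).

log(z + 1)/8 - 49*log(z + 2)/36 - 4033*log(z + 5)/72 + 229*log(z + 6)/4 - 335/(6*z + 30) + C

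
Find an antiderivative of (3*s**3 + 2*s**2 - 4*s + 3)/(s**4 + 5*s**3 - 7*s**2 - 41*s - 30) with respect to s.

Factor the denominator: (s - 3)*(s + 1)*(s + 2)*(s + 5).
Partial-fraction decomposition: 151/(48*(s + 5)) - 1/(3*(s + 2)) - 3/(8*(s + 1)) + 9/(16*(s - 3)).
Integrate each term: A/(s−a) contributes A·log|s−a|.

9*log(s - 3)/16 - 3*log(s + 1)/8 - log(s + 2)/3 + 151*log(s + 5)/48 + C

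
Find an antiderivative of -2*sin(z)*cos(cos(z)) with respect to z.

2*sin(cos(z)) + C

Let u = cos(z), so du = (-sin(z)) dz.
Rewriting, the integral becomes 2·∫ cos(u) du = 2·sin(u).
Substituting back, u = cos(z).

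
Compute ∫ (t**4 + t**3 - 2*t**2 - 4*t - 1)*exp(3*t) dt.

Use integration by parts with u = t**4 + t**3 - 2*t**2 - 4*t - 1, dv = exp(3*t) dt, so v = exp(3*t)/3.
Apply parts 4 times (tabular method): alternate signs, differentiate u down to 0, integrate dv up.

(27*t**4 - 9*t**3 - 45*t**2 - 78*t - 1)*exp(3*t)/81 + C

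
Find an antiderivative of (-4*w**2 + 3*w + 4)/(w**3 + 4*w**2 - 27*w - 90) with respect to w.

-81*log(w - 5)/88 + 41*log(w + 3)/24 - 158*log(w + 6)/33 + C

Factor the denominator: (w - 5)*(w + 3)*(w + 6).
Partial-fraction decomposition: -158/(33*(w + 6)) + 41/(24*(w + 3)) - 81/(88*(w - 5)).
Integrate each term: A/(w−a) contributes A·log|w−a|.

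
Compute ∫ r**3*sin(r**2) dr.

Let u = r², du = 2r dr; rewrite as (1/2)∫ u^1·sin(1u) du.
Now integrate by parts 1 time.

-r**2*cos(r**2)/2 + sin(r**2)/2 + C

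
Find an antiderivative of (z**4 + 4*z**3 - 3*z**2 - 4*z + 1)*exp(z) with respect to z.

(z**4 - 3*z**2 + 2*z - 1)*exp(z) + C

Use integration by parts with u = z**4 + 4*z**3 - 3*z**2 - 4*z + 1, dv = exp(z) dz, so v = exp(z).
Apply parts 4 times (tabular method): alternate signs, differentiate u down to 0, integrate dv up.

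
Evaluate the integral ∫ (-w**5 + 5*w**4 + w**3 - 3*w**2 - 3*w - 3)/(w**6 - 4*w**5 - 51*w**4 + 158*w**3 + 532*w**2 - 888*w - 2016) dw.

Factor the denominator: (w - 7)*(w - 4)*(w - 3)*(w + 2)**2*(w + 6).
Partial-fraction decomposition: -4649/(6240*(w + 6)) + 1421/(7776*(w + 2)) - 19/(216*(w + 2)**2) + 1/(6*(w - 3)) - 257/(1080*(w - 4)) - 2315/(6318*(w - 7)).
Integrate each term; A/(w−a) gives A·log|w−a|; A/(w−a)² gives −A/(w−a).

-2315*log(w - 7)/6318 - 257*log(w - 4)/1080 + log(w - 3)/6 + 1421*log(w + 2)/7776 - 4649*log(w + 6)/6240 + 19/(216*w + 432) + C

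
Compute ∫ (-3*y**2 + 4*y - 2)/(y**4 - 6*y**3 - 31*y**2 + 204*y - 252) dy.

-121*log(y - 7)/260 + 17*log(y - 3)/36 - 3*log(y - 2)/20 + 67*log(y + 6)/468 + C

Factor the denominator: (y - 7)*(y - 3)*(y - 2)*(y + 6).
Partial-fraction decomposition: 67/(468*(y + 6)) - 3/(20*(y - 2)) + 17/(36*(y - 3)) - 121/(260*(y - 7)).
Integrate each term: A/(y−a) contributes A·log|y−a|.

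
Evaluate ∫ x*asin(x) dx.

Use integration by parts with u = arcsin(x), dv = x dx.
Then du = 1/sqrt(-x**2 + 1) dx.

x**2*asin(x)/2 + x*sqrt(-x**2 + 1)/4 - asin(x)/4 + C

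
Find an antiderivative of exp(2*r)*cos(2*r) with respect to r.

exp(2*r)*sin(2*r)/4 + exp(2*r)*cos(2*r)/4 + C

Let I denote the integral. Integrate by parts with u = cos(2*r), dv = exp(2*r) dr, so v = exp(2*r)/2: I = exp(2*r)*cos(2*r)/2 + ∫ exp(2*r)*sin(2*r) dr.
Apply parts again with u = sin(2*r), dv = exp(2*r) dr: ∫ exp(2*r)*sin(2*r) dr = exp(2*r)*sin(2*r)/2 − I. Substituting back brings back I: I = exp(2*r)*sin(2*r)/2 + exp(2*r)*cos(2*r)/2 − I.
Solving for I: (1 + 1)·I equals the remaining terms, so I = (1/2)·(exp(2*r)*sin(2*r)/2 + exp(2*r)*cos(2*r)/2).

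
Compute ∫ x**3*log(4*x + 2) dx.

Use integration by parts with u = log(4*x + 2), dv = x**3 dx.
Then du = 4/(4*x + 2) dx and v = x**4/4.

x**4*log(4*x + 2)/4 - x**4/16 + x**3/24 - x**2/32 + x/32 - log(2*x + 1)/64 + C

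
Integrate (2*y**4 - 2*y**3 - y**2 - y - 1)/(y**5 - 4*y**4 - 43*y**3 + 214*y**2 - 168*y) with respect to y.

log(y)/168 + 2117*log(y - 6)/780 - 11*log(y - 4)/8 - log(y - 1)/40 + 495*log(y + 7)/728 + C

Factor the denominator: y*(y - 6)*(y - 4)*(y - 1)*(y + 7).
Partial-fraction decomposition: 495/(728*(y + 7)) - 1/(40*(y - 1)) - 11/(8*(y - 4)) + 2117/(780*(y - 6)) + 1/(168*y).
Integrate each term: A/(y−a) contributes A·log|y−a|.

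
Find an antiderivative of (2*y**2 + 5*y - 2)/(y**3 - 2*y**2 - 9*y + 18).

Factor the denominator: (y - 3)*(y - 2)*(y + 3).
Partial-fraction decomposition: 1/(30*(y + 3)) - 16/(5*(y - 2)) + 31/(6*(y - 3)).
Integrate each term: A/(y−a) contributes A·log|y−a|.

31*log(y - 3)/6 - 16*log(y - 2)/5 + log(y + 3)/30 + C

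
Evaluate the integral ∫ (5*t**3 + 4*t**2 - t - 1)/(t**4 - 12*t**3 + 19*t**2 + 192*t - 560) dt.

Factor the denominator: (t - 7)*(t - 5)*(t - 4)*(t + 4).
Partial-fraction decomposition: 23/(72*(t + 4)) + 379/(24*(t - 4)) - 719/(18*(t - 5)) + 173/(6*(t - 7)).
Integrate each term: A/(t−a) contributes A·log|t−a|.

173*log(t - 7)/6 - 719*log(t - 5)/18 + 379*log(t - 4)/24 + 23*log(t + 4)/72 + C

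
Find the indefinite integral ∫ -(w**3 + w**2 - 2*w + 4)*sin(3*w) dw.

w**3*cos(3*w)/3 - w**2*sin(3*w)/3 + w**2*cos(3*w)/3 - 2*w*sin(3*w)/9 - 8*w*cos(3*w)/9 + 8*sin(3*w)/27 + 34*cos(3*w)/27 + C

Use integration by parts with u = w**3 + w**2 - 2*w + 4, dv = -sin(3*w) dw, so v = cos(3*w)/3.
Apply parts 3 times (tabular method): alternate signs, differentiate u down to 0, integrate dv up.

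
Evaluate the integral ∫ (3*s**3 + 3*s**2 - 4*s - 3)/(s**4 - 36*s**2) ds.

Factor the denominator: s**2*(s - 6)*(s + 6).
Partial-fraction decomposition: 173/(144*(s + 6)) + 27/(16*(s - 6)) + 1/(9*s) + 1/(12*s**2).
Integrate each term; A/(s−a) gives A·log|s−a|; A/(s−a)² gives −A/(s−a).

log(s)/9 + 27*log(s - 6)/16 + 173*log(s + 6)/144 - 1/(12*s) + C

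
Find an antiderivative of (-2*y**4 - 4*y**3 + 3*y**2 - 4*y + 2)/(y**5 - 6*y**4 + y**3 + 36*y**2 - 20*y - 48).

-367*log(y - 4)/30 + 253*log(y - 3)/20 - 29*log(y - 2)/12 - 11*log(y + 1)/60 + 11*log(y + 2)/60 + C

Factor the denominator: (y - 4)*(y - 3)*(y - 2)*(y + 1)*(y + 2).
Partial-fraction decomposition: 11/(60*(y + 2)) - 11/(60*(y + 1)) - 29/(12*(y - 2)) + 253/(20*(y - 3)) - 367/(30*(y - 4)).
Integrate each term: A/(y−a) contributes A·log|y−a|.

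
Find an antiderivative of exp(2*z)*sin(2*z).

exp(2*z)*sin(2*z)/4 - exp(2*z)*cos(2*z)/4 + C

Let I denote the integral. Integrate by parts with u = sin(2*z), dv = exp(2*z) dz, so v = exp(2*z)/2: I = exp(2*z)*sin(2*z)/2 − ∫ exp(2*z)*cos(2*z) dz.
Apply parts again with u = cos(2*z), dv = exp(2*z) dz: ∫ exp(2*z)*cos(2*z) dz = exp(2*z)*cos(2*z)/2 + I. Substituting back brings back I: I = exp(2*z)*sin(2*z)/2 - exp(2*z)*cos(2*z)/2 − I.
Solving for I: (1 + 1)·I equals the remaining terms, so I = (1/2)·(exp(2*z)*sin(2*z)/2 - exp(2*z)*cos(2*z)/2).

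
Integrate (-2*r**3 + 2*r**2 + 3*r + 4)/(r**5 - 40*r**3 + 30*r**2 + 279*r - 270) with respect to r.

Factor the denominator: (r - 5)*(r - 3)*(r - 1)*(r + 3)*(r + 6).
Partial-fraction decomposition: 70/(297*(r + 6)) - 67/(576*(r + 3)) + 1/(32*(r - 1)) + 23/(216*(r - 3)) - 181/(704*(r - 5)).
Integrate each term: A/(r−a) contributes A·log|r−a|.

-181*log(r - 5)/704 + 23*log(r - 3)/216 + log(r - 1)/32 - 67*log(r + 3)/576 + 70*log(r + 6)/297 + C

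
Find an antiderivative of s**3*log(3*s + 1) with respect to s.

Use integration by parts with u = log(3*s + 1), dv = s**3 ds.
Then du = 3/(3*s + 1) ds and v = s**4/4.

s**4*log(3*s + 1)/4 - s**4/16 + s**3/36 - s**2/72 + s/108 - log(3*s + 1)/324 + C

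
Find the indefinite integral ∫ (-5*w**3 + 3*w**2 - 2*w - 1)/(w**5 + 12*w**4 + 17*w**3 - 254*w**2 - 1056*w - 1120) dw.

-187*log(w - 5)/2268 - 11*log(w + 2)/28 - 971*log(w + 4)/324 + 125*log(w + 7)/36 - 125/(18*w + 72) + C

Factor the denominator: (w - 5)*(w + 2)*(w + 4)**2*(w + 7).
Partial-fraction decomposition: 125/(36*(w + 7)) - 971/(324*(w + 4)) + 125/(18*(w + 4)**2) - 11/(28*(w + 2)) - 187/(2268*(w - 5)).
Integrate each term; A/(w−a) gives A·log|w−a|; A/(w−a)² gives −A/(w−a).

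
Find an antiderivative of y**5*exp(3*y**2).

Let u = y², du = 2y dy; rewrite as (1/2)∫ u^2·exp(3u) du.
Now integrate by parts 2 times.

(9*y**4 - 6*y**2 + 2)*exp(3*y**2)/54 + C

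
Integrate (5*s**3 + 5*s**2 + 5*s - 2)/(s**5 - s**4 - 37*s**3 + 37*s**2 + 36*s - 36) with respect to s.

Factor the denominator: (s - 6)*(s - 1)**2*(s + 1)*(s + 6).
Partial-fraction decomposition: -233/(735*(s + 6)) + 1/(20*(s + 1)) - 1697/(4900*(s - 1)) - 13/(70*(s - 1)**2) + 46/(75*(s - 6)).
Integrate each term; A/(s−a) gives A·log|s−a|; A/(s−a)² gives −A/(s−a).

46*log(s - 6)/75 - 1697*log(s - 1)/4900 + log(s + 1)/20 - 233*log(s + 6)/735 + 13/(70*s - 70) + C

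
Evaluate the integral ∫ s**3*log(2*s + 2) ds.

s**4*log(2*s + 2)/4 - s**4/16 + s**3/12 - s**2/8 + s/4 - log(s + 1)/4 + C

Use integration by parts with u = log(2*s + 2), dv = s**3 ds.
Then du = 2/(2*s + 2) ds and v = s**4/4.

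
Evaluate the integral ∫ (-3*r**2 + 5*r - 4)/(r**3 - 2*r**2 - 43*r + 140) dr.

-9*log(r - 5)/2 + 32*log(r - 4)/11 - 31*log(r + 7)/22 + C

Factor the denominator: (r - 5)*(r - 4)*(r + 7).
Partial-fraction decomposition: -31/(22*(r + 7)) + 32/(11*(r - 4)) - 9/(2*(r - 5)).
Integrate each term: A/(r−a) contributes A·log|r−a|.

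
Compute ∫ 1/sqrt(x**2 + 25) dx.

Substitute x = 5·tan(θ), so dx = 5·sec(θ)^2 dθ and the radical becomes sqrt(x**2 + 25) = 5·sec(θ) by the Pythagorean identity.
Integrate the resulting trig expression in θ, then back-substitute tan(θ) = x/5, sec(θ) = sqrt(x**2 + 25)/5 (absorbing any constant into C).

log(x + sqrt(x**2 + 25)) + C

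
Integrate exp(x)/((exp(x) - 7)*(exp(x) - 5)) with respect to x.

log(exp(x) - 7)/2 - log(exp(x) - 5)/2 + C

Let u = e^x, du = e^x dx.
The integral becomes ∫ du/((u-5)(u-7)); decompose into partial fractions.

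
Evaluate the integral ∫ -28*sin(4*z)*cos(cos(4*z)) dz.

7*sin(cos(4*z)) + C

Let u = cos(4*z), so du = (-4*sin(4*z)) dz.
Rewriting, the integral becomes 7·∫ cos(u) du = 7·sin(u).
Substituting back, u = cos(4*z).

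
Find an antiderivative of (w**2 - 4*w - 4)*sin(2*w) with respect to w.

Use integration by parts with u = w**2 - 4*w - 4, dv = sin(2*w) dw, so v = -cos(2*w)/2.
Apply parts 2 times (tabular method): alternate signs, differentiate u down to 0, integrate dv up.

-w**2*cos(2*w)/2 + w*sin(2*w)/2 + 2*w*cos(2*w) - sin(2*w) + 9*cos(2*w)/4 + C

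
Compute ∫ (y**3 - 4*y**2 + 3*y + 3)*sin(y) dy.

-y**3*cos(y) + 3*y**2*sin(y) + 4*y**2*cos(y) - 8*y*sin(y) + 3*y*cos(y) - 3*sin(y) - 11*cos(y) + C

Use integration by parts with u = y**3 - 4*y**2 + 3*y + 3, dv = sin(y) dy, so v = -cos(y).
Apply parts 3 times (tabular method): alternate signs, differentiate u down to 0, integrate dv up.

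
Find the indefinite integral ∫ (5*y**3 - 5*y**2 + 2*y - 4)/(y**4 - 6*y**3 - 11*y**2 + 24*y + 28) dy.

Factor the denominator: (y - 7)*(y - 2)*(y + 1)*(y + 2).
Partial-fraction decomposition: 17/(9*(y + 2)) - 2/(3*(y + 1)) - 1/(3*(y - 2)) + 37/(9*(y - 7)).
Integrate each term: A/(y−a) contributes A·log|y−a|.

37*log(y - 7)/9 - log(y - 2)/3 - 2*log(y + 1)/3 + 17*log(y + 2)/9 + C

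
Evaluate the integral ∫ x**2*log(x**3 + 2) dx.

Let u = x**3 + 2, so du = (3*x**2) dx.
The integral becomes (1/3)·∫ log(u) du; integrate by parts with u′=log(u), dv′=du.

x**3*log(x**3 + 2)/3 - x**3/3 + 2*log(x**3 + 2)/3 + C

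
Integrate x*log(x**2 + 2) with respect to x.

Let u = x**2 + 2, so du = (2*x) dx.
The integral becomes (1/2)·∫ log(u) du; integrate by parts with u′=log(u), dv′=du.

x**2*log(x**2 + 2)/2 - x**2/2 + log(x**2 + 2) + C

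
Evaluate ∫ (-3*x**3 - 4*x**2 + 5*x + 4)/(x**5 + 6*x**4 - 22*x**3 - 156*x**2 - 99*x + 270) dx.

-223*log(x - 5)/1408 - log(x - 1)/224 - 607*log(x + 3)/1152 + 478*log(x + 6)/693 - 17/(48*x + 144) + C

Factor the denominator: (x - 5)*(x - 1)*(x + 3)**2*(x + 6).
Partial-fraction decomposition: 478/(693*(x + 6)) - 607/(1152*(x + 3)) + 17/(48*(x + 3)**2) - 1/(224*(x - 1)) - 223/(1408*(x - 5)).
Integrate each term; A/(x−a) gives A·log|x−a|; A/(x−a)² gives −A/(x−a).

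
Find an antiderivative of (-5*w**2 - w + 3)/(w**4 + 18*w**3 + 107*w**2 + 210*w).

log(w)/70 + 117*log(w + 5)/10 - 57*log(w + 6)/2 + 235*log(w + 7)/14 + C

Factor the denominator: w*(w + 5)*(w + 6)*(w + 7).
Partial-fraction decomposition: 235/(14*(w + 7)) - 57/(2*(w + 6)) + 117/(10*(w + 5)) + 1/(70*w).
Integrate each term: A/(w−a) contributes A·log|w−a|.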